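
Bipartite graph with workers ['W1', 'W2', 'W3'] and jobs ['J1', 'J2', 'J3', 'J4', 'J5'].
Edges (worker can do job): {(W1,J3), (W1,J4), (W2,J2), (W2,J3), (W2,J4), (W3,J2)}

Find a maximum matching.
Matching: {(W1,J3), (W2,J4), (W3,J2)}

Maximum matching (size 3):
  W1 → J3
  W2 → J4
  W3 → J2

Each worker is assigned to at most one job, and each job to at most one worker.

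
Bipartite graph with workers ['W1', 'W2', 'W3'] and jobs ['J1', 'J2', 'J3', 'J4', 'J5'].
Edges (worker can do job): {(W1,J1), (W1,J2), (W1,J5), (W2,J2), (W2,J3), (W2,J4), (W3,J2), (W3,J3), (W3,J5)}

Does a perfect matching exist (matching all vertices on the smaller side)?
Yes, perfect matching exists (size 3)

Perfect matching: {(W1,J5), (W2,J4), (W3,J2)}
All 3 vertices on the smaller side are matched.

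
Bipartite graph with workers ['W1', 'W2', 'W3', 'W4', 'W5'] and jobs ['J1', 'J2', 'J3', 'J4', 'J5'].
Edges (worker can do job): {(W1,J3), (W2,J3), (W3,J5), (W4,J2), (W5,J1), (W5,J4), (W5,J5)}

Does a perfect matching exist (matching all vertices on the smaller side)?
No, maximum matching has size 4 < 5

Maximum matching has size 4, need 5 for perfect matching.
Unmatched workers: ['W2']
Unmatched jobs: ['J1']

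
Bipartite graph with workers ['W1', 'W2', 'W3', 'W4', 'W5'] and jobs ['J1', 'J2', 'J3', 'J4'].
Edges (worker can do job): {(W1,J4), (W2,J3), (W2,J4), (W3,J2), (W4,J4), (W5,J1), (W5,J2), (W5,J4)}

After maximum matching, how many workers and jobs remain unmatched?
Unmatched: 1 workers, 0 jobs

Maximum matching size: 4
Workers: 5 total, 4 matched, 1 unmatched
Jobs: 4 total, 4 matched, 0 unmatched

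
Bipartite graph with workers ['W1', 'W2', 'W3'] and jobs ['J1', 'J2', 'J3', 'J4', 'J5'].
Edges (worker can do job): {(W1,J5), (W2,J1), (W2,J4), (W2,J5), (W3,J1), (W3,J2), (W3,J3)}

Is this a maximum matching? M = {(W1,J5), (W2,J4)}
No, size 2 is not maximum

Proposed matching has size 2.
Maximum matching size for this graph: 3.

This is NOT maximum - can be improved to size 3.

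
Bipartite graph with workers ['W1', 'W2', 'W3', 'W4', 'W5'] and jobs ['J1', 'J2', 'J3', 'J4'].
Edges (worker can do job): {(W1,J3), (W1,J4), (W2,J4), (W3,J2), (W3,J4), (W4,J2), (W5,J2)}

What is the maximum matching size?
Maximum matching size = 3

Maximum matching: {(W1,J3), (W2,J4), (W3,J2)}
Size: 3

This assigns 3 workers to 3 distinct jobs.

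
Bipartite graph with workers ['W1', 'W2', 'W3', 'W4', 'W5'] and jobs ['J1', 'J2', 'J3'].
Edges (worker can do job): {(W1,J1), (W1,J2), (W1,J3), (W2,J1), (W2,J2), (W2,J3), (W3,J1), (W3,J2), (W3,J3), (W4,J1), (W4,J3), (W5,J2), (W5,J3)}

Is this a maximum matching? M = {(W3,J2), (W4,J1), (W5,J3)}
Yes, size 3 is maximum

Proposed matching has size 3.
Maximum matching size for this graph: 3.

This is a maximum matching.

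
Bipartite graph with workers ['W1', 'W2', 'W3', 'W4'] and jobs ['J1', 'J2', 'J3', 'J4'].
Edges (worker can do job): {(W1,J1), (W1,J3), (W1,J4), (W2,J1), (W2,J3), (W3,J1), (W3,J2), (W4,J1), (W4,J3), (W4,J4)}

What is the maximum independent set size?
Maximum independent set = 4

By König's theorem:
- Min vertex cover = Max matching = 4
- Max independent set = Total vertices - Min vertex cover
- Max independent set = 8 - 4 = 4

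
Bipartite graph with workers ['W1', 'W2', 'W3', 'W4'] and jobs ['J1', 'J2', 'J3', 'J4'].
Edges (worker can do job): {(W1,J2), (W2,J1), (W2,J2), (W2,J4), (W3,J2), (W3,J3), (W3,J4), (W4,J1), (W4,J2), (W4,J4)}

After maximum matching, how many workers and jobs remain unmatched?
Unmatched: 0 workers, 0 jobs

Maximum matching size: 4
Workers: 4 total, 4 matched, 0 unmatched
Jobs: 4 total, 4 matched, 0 unmatched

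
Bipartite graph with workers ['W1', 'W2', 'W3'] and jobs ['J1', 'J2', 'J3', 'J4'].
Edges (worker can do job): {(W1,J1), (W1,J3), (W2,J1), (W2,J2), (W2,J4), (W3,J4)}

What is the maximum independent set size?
Maximum independent set = 4

By König's theorem:
- Min vertex cover = Max matching = 3
- Max independent set = Total vertices - Min vertex cover
- Max independent set = 7 - 3 = 4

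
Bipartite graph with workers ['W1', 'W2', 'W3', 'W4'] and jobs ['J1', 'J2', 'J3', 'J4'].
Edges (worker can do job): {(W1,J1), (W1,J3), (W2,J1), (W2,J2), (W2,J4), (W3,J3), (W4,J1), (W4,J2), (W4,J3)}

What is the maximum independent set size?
Maximum independent set = 4

By König's theorem:
- Min vertex cover = Max matching = 4
- Max independent set = Total vertices - Min vertex cover
- Max independent set = 8 - 4 = 4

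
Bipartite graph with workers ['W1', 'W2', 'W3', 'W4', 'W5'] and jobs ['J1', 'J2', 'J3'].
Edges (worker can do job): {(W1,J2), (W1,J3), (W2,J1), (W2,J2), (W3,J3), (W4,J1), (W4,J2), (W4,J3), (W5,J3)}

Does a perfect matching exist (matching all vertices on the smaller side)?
Yes, perfect matching exists (size 3)

Perfect matching: {(W2,J1), (W3,J3), (W4,J2)}
All 3 vertices on the smaller side are matched.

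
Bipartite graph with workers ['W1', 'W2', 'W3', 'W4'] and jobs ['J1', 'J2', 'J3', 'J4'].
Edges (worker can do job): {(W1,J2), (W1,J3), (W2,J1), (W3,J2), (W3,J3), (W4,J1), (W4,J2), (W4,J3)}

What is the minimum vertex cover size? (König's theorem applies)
Minimum vertex cover size = 3

By König's theorem: in bipartite graphs,
min vertex cover = max matching = 3

Maximum matching has size 3, so minimum vertex cover also has size 3.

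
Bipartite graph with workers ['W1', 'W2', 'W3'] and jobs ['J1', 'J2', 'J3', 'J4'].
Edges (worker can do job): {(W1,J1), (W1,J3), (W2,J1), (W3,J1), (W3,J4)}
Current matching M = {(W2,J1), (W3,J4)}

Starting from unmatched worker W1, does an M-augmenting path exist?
Yes: W1 → J3

An M-augmenting path alternates non-matching / matching edges, starting and ending at unmatched vertices.
Path: W1 → J3
(J3 is unmatched in M, so the path is augmenting.)
Flipping edges along this path would increase |M| from 2 to 3.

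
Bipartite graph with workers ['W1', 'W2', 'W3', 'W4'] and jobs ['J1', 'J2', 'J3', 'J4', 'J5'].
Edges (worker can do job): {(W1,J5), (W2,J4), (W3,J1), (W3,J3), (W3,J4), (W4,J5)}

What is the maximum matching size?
Maximum matching size = 3

Maximum matching: {(W2,J4), (W3,J1), (W4,J5)}
Size: 3

This assigns 3 workers to 3 distinct jobs.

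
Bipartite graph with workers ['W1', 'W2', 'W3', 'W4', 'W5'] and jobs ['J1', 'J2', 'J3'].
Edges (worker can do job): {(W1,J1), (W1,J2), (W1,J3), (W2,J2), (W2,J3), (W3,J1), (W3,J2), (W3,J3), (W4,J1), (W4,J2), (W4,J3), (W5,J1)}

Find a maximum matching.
Matching: {(W3,J3), (W4,J2), (W5,J1)}

Maximum matching (size 3):
  W3 → J3
  W4 → J2
  W5 → J1

Each worker is assigned to at most one job, and each job to at most one worker.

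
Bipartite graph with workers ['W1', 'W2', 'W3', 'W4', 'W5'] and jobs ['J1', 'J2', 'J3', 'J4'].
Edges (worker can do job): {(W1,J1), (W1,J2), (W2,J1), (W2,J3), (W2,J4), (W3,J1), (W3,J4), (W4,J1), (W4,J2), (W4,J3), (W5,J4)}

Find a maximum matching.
Matching: {(W1,J2), (W3,J1), (W4,J3), (W5,J4)}

Maximum matching (size 4):
  W1 → J2
  W3 → J1
  W4 → J3
  W5 → J4

Each worker is assigned to at most one job, and each job to at most one worker.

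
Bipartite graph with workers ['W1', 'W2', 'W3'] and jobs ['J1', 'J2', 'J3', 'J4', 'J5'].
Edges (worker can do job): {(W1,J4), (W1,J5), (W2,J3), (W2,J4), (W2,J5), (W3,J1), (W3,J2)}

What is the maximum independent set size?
Maximum independent set = 5

By König's theorem:
- Min vertex cover = Max matching = 3
- Max independent set = Total vertices - Min vertex cover
- Max independent set = 8 - 3 = 5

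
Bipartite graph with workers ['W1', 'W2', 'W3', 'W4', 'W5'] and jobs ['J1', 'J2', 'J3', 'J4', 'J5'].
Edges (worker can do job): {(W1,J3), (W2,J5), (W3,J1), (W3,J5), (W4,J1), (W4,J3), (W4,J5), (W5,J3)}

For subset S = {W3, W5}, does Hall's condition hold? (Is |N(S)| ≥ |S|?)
Yes: |N(S)| = 3, |S| = 2

Subset S = {W3, W5}
Neighbors N(S) = {J1, J3, J5}

|N(S)| = 3, |S| = 2
Hall's condition: |N(S)| ≥ |S| is satisfied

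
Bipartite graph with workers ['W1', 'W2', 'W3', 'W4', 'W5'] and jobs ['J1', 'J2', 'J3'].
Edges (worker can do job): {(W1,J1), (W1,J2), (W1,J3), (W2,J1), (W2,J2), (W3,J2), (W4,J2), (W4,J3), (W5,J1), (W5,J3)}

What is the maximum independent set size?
Maximum independent set = 5

By König's theorem:
- Min vertex cover = Max matching = 3
- Max independent set = Total vertices - Min vertex cover
- Max independent set = 8 - 3 = 5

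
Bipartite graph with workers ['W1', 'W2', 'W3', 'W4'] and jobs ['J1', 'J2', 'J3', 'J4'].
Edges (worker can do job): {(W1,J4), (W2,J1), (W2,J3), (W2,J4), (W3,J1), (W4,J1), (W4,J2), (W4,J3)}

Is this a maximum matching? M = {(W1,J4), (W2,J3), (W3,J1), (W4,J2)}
Yes, size 4 is maximum

Proposed matching has size 4.
Maximum matching size for this graph: 4.

This is a maximum matching.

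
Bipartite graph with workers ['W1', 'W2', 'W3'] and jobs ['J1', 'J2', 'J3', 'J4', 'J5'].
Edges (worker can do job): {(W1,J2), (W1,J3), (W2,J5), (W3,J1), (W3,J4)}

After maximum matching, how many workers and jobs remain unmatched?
Unmatched: 0 workers, 2 jobs

Maximum matching size: 3
Workers: 3 total, 3 matched, 0 unmatched
Jobs: 5 total, 3 matched, 2 unmatched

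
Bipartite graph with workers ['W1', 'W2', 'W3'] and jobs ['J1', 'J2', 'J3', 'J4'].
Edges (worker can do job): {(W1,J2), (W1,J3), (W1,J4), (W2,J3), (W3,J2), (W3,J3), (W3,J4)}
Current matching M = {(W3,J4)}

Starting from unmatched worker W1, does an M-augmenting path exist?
Yes: W1 → J3

An M-augmenting path alternates non-matching / matching edges, starting and ending at unmatched vertices.
Path: W1 → J3
(J3 is unmatched in M, so the path is augmenting.)
Flipping edges along this path would increase |M| from 1 to 2.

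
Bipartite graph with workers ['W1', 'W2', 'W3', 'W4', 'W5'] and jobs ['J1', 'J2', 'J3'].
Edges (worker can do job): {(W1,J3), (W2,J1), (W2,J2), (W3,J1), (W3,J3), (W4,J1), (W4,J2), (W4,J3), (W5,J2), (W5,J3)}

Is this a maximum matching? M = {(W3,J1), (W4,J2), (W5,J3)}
Yes, size 3 is maximum

Proposed matching has size 3.
Maximum matching size for this graph: 3.

This is a maximum matching.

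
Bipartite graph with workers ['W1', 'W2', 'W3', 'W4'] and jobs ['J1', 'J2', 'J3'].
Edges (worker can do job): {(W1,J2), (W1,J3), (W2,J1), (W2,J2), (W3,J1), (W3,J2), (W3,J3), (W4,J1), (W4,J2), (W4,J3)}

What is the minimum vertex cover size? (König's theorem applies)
Minimum vertex cover size = 3

By König's theorem: in bipartite graphs,
min vertex cover = max matching = 3

Maximum matching has size 3, so minimum vertex cover also has size 3.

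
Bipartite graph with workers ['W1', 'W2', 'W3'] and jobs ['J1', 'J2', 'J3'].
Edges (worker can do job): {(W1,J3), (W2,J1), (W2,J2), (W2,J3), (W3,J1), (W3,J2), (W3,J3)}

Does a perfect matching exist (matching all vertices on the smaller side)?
Yes, perfect matching exists (size 3)

Perfect matching: {(W1,J3), (W2,J2), (W3,J1)}
All 3 vertices on the smaller side are matched.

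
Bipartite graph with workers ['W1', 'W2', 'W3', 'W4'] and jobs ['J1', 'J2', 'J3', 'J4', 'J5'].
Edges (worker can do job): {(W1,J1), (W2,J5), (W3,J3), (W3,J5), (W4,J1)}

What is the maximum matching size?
Maximum matching size = 3

Maximum matching: {(W2,J5), (W3,J3), (W4,J1)}
Size: 3

This assigns 3 workers to 3 distinct jobs.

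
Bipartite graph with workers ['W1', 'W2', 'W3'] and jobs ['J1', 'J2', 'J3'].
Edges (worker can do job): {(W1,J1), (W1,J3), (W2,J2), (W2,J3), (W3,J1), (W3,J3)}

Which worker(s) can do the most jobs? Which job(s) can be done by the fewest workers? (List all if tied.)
Most versatile: W1, W2, W3 (2 jobs); Least covered: J2 (1 workers)

Worker degrees (jobs they can do): W1:2, W2:2, W3:2
Job degrees (workers who can do it): J1:2, J2:1, J3:3

Maximum worker degree is 2, achieved by: W1, W2, W3
Minimum job degree is 1, achieved by: J2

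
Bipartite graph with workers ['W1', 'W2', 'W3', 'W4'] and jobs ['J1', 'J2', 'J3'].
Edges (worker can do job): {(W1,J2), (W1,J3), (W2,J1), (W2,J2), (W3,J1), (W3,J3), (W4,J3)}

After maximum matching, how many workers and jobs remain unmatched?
Unmatched: 1 workers, 0 jobs

Maximum matching size: 3
Workers: 4 total, 3 matched, 1 unmatched
Jobs: 3 total, 3 matched, 0 unmatched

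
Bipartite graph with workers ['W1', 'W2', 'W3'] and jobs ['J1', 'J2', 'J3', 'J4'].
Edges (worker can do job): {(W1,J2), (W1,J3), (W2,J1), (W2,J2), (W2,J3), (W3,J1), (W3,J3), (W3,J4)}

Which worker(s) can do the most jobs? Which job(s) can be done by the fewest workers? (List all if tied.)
Most versatile: W2, W3 (3 jobs); Least covered: J4 (1 workers)

Worker degrees (jobs they can do): W1:2, W2:3, W3:3
Job degrees (workers who can do it): J1:2, J2:2, J3:3, J4:1

Maximum worker degree is 3, achieved by: W2, W3
Minimum job degree is 1, achieved by: J4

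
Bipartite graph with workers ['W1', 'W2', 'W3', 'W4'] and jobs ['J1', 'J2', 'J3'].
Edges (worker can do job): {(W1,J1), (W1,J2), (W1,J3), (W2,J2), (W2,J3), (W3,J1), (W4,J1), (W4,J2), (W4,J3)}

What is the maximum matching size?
Maximum matching size = 3

Maximum matching: {(W1,J3), (W3,J1), (W4,J2)}
Size: 3

This assigns 3 workers to 3 distinct jobs.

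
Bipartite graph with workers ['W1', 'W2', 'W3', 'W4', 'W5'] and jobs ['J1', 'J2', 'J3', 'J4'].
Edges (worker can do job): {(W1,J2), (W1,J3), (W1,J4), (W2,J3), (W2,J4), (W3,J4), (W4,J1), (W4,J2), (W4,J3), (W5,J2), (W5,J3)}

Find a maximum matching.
Matching: {(W1,J2), (W3,J4), (W4,J1), (W5,J3)}

Maximum matching (size 4):
  W1 → J2
  W3 → J4
  W4 → J1
  W5 → J3

Each worker is assigned to at most one job, and each job to at most one worker.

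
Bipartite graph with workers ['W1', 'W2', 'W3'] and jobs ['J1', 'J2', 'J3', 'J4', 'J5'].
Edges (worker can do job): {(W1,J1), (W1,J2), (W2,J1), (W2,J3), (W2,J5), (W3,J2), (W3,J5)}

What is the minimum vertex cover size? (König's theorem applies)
Minimum vertex cover size = 3

By König's theorem: in bipartite graphs,
min vertex cover = max matching = 3

Maximum matching has size 3, so minimum vertex cover also has size 3.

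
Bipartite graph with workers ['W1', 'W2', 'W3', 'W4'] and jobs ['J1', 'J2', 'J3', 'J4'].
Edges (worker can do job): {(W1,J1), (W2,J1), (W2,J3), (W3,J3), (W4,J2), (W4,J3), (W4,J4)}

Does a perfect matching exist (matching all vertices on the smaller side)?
No, maximum matching has size 3 < 4

Maximum matching has size 3, need 4 for perfect matching.
Unmatched workers: ['W2']
Unmatched jobs: ['J2']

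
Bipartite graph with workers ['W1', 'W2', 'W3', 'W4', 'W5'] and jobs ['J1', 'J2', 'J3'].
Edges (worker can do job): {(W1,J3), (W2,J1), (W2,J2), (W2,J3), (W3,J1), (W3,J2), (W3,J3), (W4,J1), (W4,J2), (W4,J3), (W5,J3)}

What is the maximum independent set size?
Maximum independent set = 5

By König's theorem:
- Min vertex cover = Max matching = 3
- Max independent set = Total vertices - Min vertex cover
- Max independent set = 8 - 3 = 5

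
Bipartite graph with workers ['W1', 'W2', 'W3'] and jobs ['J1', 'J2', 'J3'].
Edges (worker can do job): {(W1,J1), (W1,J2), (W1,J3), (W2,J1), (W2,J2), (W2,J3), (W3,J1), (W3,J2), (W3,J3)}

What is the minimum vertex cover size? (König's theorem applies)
Minimum vertex cover size = 3

By König's theorem: in bipartite graphs,
min vertex cover = max matching = 3

Maximum matching has size 3, so minimum vertex cover also has size 3.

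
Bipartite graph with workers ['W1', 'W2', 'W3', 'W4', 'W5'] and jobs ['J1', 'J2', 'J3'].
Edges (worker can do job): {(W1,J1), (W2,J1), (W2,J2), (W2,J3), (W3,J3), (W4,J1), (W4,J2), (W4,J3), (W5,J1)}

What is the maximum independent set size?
Maximum independent set = 5

By König's theorem:
- Min vertex cover = Max matching = 3
- Max independent set = Total vertices - Min vertex cover
- Max independent set = 8 - 3 = 5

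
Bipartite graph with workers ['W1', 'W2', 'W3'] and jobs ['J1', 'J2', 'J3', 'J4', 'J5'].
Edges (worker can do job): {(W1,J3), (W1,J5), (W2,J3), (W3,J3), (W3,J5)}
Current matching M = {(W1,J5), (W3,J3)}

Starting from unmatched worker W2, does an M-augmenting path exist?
No augmenting path from W2

Alternating search from W2 reaches jobs: {J3, J5}.
Every reachable job is already matched in M, and following those matched edges back to workers exposes no further unvisited jobs.
No M-augmenting path from W2 exists.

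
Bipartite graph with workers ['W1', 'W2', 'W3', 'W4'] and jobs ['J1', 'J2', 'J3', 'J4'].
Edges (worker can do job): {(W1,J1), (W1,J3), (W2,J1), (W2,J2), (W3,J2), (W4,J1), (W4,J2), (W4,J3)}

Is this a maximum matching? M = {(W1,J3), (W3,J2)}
No, size 2 is not maximum

Proposed matching has size 2.
Maximum matching size for this graph: 3.

This is NOT maximum - can be improved to size 3.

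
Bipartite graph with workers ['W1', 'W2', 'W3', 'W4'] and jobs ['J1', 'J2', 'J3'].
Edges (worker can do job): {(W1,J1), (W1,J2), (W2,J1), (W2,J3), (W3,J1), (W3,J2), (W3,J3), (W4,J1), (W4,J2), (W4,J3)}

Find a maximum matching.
Matching: {(W1,J2), (W3,J1), (W4,J3)}

Maximum matching (size 3):
  W1 → J2
  W3 → J1
  W4 → J3

Each worker is assigned to at most one job, and each job to at most one worker.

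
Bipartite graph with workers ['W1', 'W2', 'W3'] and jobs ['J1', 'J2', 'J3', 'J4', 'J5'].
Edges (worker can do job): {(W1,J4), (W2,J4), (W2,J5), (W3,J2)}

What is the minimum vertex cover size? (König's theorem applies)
Minimum vertex cover size = 3

By König's theorem: in bipartite graphs,
min vertex cover = max matching = 3

Maximum matching has size 3, so minimum vertex cover also has size 3.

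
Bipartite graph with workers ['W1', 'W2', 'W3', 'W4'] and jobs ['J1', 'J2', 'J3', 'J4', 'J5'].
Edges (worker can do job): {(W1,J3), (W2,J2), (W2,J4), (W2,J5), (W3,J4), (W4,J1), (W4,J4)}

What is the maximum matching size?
Maximum matching size = 4

Maximum matching: {(W1,J3), (W2,J2), (W3,J4), (W4,J1)}
Size: 4

This assigns 4 workers to 4 distinct jobs.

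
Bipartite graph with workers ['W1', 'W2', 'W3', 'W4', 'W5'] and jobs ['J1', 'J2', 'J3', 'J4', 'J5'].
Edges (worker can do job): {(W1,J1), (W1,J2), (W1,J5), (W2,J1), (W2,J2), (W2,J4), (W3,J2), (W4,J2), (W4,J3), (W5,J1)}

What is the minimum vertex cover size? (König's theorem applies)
Minimum vertex cover size = 5

By König's theorem: in bipartite graphs,
min vertex cover = max matching = 5

Maximum matching has size 5, so minimum vertex cover also has size 5.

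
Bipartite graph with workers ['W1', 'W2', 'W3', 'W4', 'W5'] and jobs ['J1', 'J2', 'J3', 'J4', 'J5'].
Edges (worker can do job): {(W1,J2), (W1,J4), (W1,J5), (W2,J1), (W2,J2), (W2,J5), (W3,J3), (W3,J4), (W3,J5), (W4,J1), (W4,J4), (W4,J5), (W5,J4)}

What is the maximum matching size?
Maximum matching size = 5

Maximum matching: {(W1,J2), (W2,J1), (W3,J3), (W4,J5), (W5,J4)}
Size: 5

This assigns 5 workers to 5 distinct jobs.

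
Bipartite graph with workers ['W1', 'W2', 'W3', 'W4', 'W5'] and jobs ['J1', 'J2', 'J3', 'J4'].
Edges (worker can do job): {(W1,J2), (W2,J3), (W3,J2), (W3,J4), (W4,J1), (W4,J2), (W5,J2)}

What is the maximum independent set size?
Maximum independent set = 5

By König's theorem:
- Min vertex cover = Max matching = 4
- Max independent set = Total vertices - Min vertex cover
- Max independent set = 9 - 4 = 5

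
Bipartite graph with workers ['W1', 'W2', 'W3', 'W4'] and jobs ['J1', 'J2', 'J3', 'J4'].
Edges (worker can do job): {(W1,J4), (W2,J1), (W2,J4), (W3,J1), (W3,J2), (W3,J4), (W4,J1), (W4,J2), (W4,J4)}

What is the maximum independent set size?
Maximum independent set = 5

By König's theorem:
- Min vertex cover = Max matching = 3
- Max independent set = Total vertices - Min vertex cover
- Max independent set = 8 - 3 = 5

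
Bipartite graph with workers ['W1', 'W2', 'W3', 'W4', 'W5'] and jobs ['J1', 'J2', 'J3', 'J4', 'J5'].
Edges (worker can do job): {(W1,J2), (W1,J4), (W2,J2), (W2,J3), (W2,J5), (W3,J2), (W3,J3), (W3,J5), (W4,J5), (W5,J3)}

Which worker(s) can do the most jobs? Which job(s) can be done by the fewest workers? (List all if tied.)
Most versatile: W2, W3 (3 jobs); Least covered: J1 (0 workers)

Worker degrees (jobs they can do): W1:2, W2:3, W3:3, W4:1, W5:1
Job degrees (workers who can do it): J1:0, J2:3, J3:3, J4:1, J5:3

Maximum worker degree is 3, achieved by: W2, W3
Minimum job degree is 0, achieved by: J1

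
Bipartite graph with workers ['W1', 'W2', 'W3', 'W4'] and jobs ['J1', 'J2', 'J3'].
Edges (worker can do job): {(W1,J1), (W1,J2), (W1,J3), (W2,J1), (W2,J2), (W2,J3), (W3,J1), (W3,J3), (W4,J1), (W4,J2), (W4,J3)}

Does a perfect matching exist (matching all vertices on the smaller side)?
Yes, perfect matching exists (size 3)

Perfect matching: {(W1,J1), (W3,J3), (W4,J2)}
All 3 vertices on the smaller side are matched.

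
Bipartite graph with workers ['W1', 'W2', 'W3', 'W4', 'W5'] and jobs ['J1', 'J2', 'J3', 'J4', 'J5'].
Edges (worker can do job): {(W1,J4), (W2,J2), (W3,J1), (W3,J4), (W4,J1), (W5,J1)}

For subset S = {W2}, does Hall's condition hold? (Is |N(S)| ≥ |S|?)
Yes: |N(S)| = 1, |S| = 1

Subset S = {W2}
Neighbors N(S) = {J2}

|N(S)| = 1, |S| = 1
Hall's condition: |N(S)| ≥ |S| is satisfied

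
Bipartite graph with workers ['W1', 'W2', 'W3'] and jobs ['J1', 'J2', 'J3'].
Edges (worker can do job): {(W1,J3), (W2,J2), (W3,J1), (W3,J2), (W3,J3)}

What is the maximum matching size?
Maximum matching size = 3

Maximum matching: {(W1,J3), (W2,J2), (W3,J1)}
Size: 3

This assigns 3 workers to 3 distinct jobs.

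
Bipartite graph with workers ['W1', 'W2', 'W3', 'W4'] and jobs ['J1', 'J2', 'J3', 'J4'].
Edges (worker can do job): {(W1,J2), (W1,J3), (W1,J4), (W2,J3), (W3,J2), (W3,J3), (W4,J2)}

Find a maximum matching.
Matching: {(W1,J4), (W3,J3), (W4,J2)}

Maximum matching (size 3):
  W1 → J4
  W3 → J3
  W4 → J2

Each worker is assigned to at most one job, and each job to at most one worker.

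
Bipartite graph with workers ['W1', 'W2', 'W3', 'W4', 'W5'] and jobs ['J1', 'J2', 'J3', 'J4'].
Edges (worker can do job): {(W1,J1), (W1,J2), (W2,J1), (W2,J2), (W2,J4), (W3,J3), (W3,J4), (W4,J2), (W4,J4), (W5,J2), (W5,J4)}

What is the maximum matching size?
Maximum matching size = 4

Maximum matching: {(W1,J1), (W3,J3), (W4,J4), (W5,J2)}
Size: 4

This assigns 4 workers to 4 distinct jobs.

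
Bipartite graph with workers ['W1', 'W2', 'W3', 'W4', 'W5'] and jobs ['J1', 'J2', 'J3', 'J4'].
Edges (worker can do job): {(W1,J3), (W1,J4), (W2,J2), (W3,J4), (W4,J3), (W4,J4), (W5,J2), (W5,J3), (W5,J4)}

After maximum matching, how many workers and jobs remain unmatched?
Unmatched: 2 workers, 1 jobs

Maximum matching size: 3
Workers: 5 total, 3 matched, 2 unmatched
Jobs: 4 total, 3 matched, 1 unmatched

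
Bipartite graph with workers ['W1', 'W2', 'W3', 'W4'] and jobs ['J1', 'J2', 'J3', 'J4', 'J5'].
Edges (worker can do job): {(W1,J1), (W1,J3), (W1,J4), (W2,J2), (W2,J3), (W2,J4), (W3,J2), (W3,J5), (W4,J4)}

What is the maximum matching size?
Maximum matching size = 4

Maximum matching: {(W1,J3), (W2,J2), (W3,J5), (W4,J4)}
Size: 4

This assigns 4 workers to 4 distinct jobs.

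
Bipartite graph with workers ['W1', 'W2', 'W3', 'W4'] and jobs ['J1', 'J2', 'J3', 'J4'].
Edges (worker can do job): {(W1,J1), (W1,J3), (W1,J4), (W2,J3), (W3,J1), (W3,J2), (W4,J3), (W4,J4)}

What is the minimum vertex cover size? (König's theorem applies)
Minimum vertex cover size = 4

By König's theorem: in bipartite graphs,
min vertex cover = max matching = 4

Maximum matching has size 4, so minimum vertex cover also has size 4.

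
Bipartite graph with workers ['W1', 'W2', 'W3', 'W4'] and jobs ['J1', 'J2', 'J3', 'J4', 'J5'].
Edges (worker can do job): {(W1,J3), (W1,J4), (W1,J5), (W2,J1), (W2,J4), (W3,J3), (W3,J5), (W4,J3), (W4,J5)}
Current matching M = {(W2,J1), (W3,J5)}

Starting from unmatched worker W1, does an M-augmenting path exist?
Yes: W1 → J5 → W3 → J3

An M-augmenting path alternates non-matching / matching edges, starting and ending at unmatched vertices.
Path: W1 → J5 → W3 → J3
(J3 is unmatched in M, so the path is augmenting.)
Flipping edges along this path would increase |M| from 2 to 3.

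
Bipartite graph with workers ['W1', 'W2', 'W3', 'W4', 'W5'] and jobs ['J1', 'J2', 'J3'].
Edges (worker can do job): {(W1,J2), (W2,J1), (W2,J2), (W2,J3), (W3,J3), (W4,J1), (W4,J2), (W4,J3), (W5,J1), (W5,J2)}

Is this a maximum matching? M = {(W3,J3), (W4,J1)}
No, size 2 is not maximum

Proposed matching has size 2.
Maximum matching size for this graph: 3.

This is NOT maximum - can be improved to size 3.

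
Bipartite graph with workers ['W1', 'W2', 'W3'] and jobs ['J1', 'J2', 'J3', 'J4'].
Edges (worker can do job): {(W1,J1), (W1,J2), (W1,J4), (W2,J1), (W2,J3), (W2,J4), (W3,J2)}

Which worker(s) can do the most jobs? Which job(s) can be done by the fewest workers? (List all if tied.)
Most versatile: W1, W2 (3 jobs); Least covered: J3 (1 workers)

Worker degrees (jobs they can do): W1:3, W2:3, W3:1
Job degrees (workers who can do it): J1:2, J2:2, J3:1, J4:2

Maximum worker degree is 3, achieved by: W1, W2
Minimum job degree is 1, achieved by: J3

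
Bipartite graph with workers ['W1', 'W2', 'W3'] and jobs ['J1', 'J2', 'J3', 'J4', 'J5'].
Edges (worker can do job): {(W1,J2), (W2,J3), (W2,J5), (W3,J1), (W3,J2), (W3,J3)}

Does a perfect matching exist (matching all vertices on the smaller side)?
Yes, perfect matching exists (size 3)

Perfect matching: {(W1,J2), (W2,J5), (W3,J3)}
All 3 vertices on the smaller side are matched.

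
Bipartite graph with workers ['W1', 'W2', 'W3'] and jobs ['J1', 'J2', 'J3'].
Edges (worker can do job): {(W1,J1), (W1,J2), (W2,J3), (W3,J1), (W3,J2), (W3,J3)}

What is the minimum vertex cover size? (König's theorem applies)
Minimum vertex cover size = 3

By König's theorem: in bipartite graphs,
min vertex cover = max matching = 3

Maximum matching has size 3, so minimum vertex cover also has size 3.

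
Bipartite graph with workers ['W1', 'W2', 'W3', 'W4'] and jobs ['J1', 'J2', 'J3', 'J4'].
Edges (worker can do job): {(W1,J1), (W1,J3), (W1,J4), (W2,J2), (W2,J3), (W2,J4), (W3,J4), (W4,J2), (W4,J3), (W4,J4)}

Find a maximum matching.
Matching: {(W1,J1), (W2,J2), (W3,J4), (W4,J3)}

Maximum matching (size 4):
  W1 → J1
  W2 → J2
  W3 → J4
  W4 → J3

Each worker is assigned to at most one job, and each job to at most one worker.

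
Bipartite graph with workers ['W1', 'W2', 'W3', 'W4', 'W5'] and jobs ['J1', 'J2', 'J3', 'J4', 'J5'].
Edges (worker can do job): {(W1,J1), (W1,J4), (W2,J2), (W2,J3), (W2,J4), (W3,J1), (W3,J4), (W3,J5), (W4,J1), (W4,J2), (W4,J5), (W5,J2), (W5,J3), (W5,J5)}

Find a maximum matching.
Matching: {(W1,J1), (W2,J2), (W3,J4), (W4,J5), (W5,J3)}

Maximum matching (size 5):
  W1 → J1
  W2 → J2
  W3 → J4
  W4 → J5
  W5 → J3

Each worker is assigned to at most one job, and each job to at most one worker.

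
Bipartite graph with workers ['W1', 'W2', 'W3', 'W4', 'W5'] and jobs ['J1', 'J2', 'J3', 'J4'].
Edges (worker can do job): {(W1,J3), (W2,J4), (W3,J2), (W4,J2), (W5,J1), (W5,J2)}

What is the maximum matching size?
Maximum matching size = 4

Maximum matching: {(W1,J3), (W2,J4), (W3,J2), (W5,J1)}
Size: 4

This assigns 4 workers to 4 distinct jobs.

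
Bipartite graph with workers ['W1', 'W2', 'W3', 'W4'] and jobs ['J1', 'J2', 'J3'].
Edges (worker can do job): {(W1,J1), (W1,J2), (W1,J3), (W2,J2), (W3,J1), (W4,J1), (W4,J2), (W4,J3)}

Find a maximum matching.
Matching: {(W1,J2), (W3,J1), (W4,J3)}

Maximum matching (size 3):
  W1 → J2
  W3 → J1
  W4 → J3

Each worker is assigned to at most one job, and each job to at most one worker.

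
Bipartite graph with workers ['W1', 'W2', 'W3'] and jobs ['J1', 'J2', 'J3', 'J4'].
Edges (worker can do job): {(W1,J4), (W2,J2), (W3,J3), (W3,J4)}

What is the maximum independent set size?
Maximum independent set = 4

By König's theorem:
- Min vertex cover = Max matching = 3
- Max independent set = Total vertices - Min vertex cover
- Max independent set = 7 - 3 = 4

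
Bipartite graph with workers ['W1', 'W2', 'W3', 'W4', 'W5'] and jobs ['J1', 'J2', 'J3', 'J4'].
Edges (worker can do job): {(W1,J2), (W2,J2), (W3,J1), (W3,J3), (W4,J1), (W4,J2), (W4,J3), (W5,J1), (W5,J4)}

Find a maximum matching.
Matching: {(W1,J2), (W3,J3), (W4,J1), (W5,J4)}

Maximum matching (size 4):
  W1 → J2
  W3 → J3
  W4 → J1
  W5 → J4

Each worker is assigned to at most one job, and each job to at most one worker.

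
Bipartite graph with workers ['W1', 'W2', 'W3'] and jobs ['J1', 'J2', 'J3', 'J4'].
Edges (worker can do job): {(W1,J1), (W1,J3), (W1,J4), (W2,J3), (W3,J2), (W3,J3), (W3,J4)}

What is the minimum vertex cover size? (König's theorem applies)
Minimum vertex cover size = 3

By König's theorem: in bipartite graphs,
min vertex cover = max matching = 3

Maximum matching has size 3, so minimum vertex cover also has size 3.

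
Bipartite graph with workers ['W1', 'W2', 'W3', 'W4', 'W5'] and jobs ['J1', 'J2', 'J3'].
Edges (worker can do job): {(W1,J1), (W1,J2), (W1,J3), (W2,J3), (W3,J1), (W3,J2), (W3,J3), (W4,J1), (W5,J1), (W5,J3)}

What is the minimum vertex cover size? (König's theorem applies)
Minimum vertex cover size = 3

By König's theorem: in bipartite graphs,
min vertex cover = max matching = 3

Maximum matching has size 3, so minimum vertex cover also has size 3.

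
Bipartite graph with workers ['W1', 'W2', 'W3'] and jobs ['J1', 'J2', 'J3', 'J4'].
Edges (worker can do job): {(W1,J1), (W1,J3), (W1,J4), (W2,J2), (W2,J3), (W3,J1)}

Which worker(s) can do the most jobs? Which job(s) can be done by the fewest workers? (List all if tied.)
Most versatile: W1 (3 jobs); Least covered: J2, J4 (1 workers)

Worker degrees (jobs they can do): W1:3, W2:2, W3:1
Job degrees (workers who can do it): J1:2, J2:1, J3:2, J4:1

Maximum worker degree is 3, achieved by: W1
Minimum job degree is 1, achieved by: J2, J4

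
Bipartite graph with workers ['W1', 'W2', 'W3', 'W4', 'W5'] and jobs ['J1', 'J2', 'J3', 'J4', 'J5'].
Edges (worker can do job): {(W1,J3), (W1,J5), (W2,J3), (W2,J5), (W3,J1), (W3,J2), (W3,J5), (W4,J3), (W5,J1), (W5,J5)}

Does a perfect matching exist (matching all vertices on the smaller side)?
No, maximum matching has size 4 < 5

Maximum matching has size 4, need 5 for perfect matching.
Unmatched workers: ['W2']
Unmatched jobs: ['J4']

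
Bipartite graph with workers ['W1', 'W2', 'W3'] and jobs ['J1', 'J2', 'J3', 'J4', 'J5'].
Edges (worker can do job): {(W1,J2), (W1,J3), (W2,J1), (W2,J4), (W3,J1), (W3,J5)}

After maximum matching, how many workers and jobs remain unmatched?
Unmatched: 0 workers, 2 jobs

Maximum matching size: 3
Workers: 3 total, 3 matched, 0 unmatched
Jobs: 5 total, 3 matched, 2 unmatched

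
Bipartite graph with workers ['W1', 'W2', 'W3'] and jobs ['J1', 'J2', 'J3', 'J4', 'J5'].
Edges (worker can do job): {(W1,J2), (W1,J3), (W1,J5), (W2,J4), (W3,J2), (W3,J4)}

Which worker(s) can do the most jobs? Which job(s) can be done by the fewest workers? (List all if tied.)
Most versatile: W1 (3 jobs); Least covered: J1 (0 workers)

Worker degrees (jobs they can do): W1:3, W2:1, W3:2
Job degrees (workers who can do it): J1:0, J2:2, J3:1, J4:2, J5:1

Maximum worker degree is 3, achieved by: W1
Minimum job degree is 0, achieved by: J1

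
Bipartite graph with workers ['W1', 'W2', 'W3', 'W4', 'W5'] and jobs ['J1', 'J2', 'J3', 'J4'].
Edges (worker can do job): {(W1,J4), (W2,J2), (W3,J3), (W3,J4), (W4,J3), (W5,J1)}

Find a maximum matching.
Matching: {(W2,J2), (W3,J4), (W4,J3), (W5,J1)}

Maximum matching (size 4):
  W2 → J2
  W3 → J4
  W4 → J3
  W5 → J1

Each worker is assigned to at most one job, and each job to at most one worker.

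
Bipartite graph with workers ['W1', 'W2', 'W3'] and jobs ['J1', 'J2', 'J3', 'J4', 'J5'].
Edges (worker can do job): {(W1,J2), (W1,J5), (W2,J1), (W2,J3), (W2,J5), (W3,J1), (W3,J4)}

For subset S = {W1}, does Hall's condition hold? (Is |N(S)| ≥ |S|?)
Yes: |N(S)| = 2, |S| = 1

Subset S = {W1}
Neighbors N(S) = {J2, J5}

|N(S)| = 2, |S| = 1
Hall's condition: |N(S)| ≥ |S| is satisfied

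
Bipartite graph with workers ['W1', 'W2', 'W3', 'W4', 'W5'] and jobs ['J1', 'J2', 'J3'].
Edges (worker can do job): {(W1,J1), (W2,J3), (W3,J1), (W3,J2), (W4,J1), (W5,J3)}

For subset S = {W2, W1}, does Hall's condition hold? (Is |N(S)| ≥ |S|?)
Yes: |N(S)| = 2, |S| = 2

Subset S = {W2, W1}
Neighbors N(S) = {J1, J3}

|N(S)| = 2, |S| = 2
Hall's condition: |N(S)| ≥ |S| is satisfied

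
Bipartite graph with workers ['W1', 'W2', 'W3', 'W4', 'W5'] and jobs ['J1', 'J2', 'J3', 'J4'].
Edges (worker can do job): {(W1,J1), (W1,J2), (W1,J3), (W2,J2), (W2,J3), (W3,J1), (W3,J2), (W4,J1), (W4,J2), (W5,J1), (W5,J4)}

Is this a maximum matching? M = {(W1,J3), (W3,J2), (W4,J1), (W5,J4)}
Yes, size 4 is maximum

Proposed matching has size 4.
Maximum matching size for this graph: 4.

This is a maximum matching.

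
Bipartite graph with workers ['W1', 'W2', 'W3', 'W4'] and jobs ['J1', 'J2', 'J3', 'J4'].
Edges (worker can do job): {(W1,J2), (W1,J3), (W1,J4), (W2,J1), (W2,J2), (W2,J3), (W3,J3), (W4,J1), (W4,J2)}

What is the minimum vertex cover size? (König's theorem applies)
Minimum vertex cover size = 4

By König's theorem: in bipartite graphs,
min vertex cover = max matching = 4

Maximum matching has size 4, so minimum vertex cover also has size 4.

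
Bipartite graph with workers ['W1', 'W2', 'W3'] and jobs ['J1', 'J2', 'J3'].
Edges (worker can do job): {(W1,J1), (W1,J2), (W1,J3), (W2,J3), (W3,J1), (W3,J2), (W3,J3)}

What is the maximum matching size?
Maximum matching size = 3

Maximum matching: {(W1,J1), (W2,J3), (W3,J2)}
Size: 3

This assigns 3 workers to 3 distinct jobs.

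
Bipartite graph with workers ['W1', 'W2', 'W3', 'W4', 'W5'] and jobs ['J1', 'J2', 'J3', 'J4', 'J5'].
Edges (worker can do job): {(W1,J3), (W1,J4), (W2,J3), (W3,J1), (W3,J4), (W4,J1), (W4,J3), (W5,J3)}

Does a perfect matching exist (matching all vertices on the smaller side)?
No, maximum matching has size 3 < 5

Maximum matching has size 3, need 5 for perfect matching.
Unmatched workers: ['W1', 'W2']
Unmatched jobs: ['J5', 'J2']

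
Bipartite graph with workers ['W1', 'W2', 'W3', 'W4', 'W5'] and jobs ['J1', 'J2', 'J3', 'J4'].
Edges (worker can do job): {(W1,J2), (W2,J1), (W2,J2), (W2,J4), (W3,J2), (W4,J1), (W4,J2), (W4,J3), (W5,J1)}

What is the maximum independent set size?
Maximum independent set = 5

By König's theorem:
- Min vertex cover = Max matching = 4
- Max independent set = Total vertices - Min vertex cover
- Max independent set = 9 - 4 = 5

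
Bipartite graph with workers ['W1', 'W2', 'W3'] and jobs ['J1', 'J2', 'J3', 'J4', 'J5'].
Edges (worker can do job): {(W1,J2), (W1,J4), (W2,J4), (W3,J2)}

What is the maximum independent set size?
Maximum independent set = 6

By König's theorem:
- Min vertex cover = Max matching = 2
- Max independent set = Total vertices - Min vertex cover
- Max independent set = 8 - 2 = 6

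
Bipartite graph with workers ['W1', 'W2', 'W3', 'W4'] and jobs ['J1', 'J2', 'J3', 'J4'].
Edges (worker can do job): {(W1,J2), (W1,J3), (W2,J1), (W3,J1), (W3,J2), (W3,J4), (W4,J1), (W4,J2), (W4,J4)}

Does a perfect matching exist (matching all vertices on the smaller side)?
Yes, perfect matching exists (size 4)

Perfect matching: {(W1,J3), (W2,J1), (W3,J4), (W4,J2)}
All 4 vertices on the smaller side are matched.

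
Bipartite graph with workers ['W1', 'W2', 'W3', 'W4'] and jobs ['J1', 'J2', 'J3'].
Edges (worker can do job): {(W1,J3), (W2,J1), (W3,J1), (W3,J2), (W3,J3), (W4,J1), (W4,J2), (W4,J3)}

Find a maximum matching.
Matching: {(W1,J3), (W3,J1), (W4,J2)}

Maximum matching (size 3):
  W1 → J3
  W3 → J1
  W4 → J2

Each worker is assigned to at most one job, and each job to at most one worker.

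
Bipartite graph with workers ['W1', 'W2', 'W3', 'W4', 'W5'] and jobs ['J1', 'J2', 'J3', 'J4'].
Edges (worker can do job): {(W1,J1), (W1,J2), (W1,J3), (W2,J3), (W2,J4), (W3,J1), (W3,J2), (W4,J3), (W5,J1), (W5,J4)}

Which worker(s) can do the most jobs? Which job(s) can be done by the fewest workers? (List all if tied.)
Most versatile: W1 (3 jobs); Least covered: J2, J4 (2 workers)

Worker degrees (jobs they can do): W1:3, W2:2, W3:2, W4:1, W5:2
Job degrees (workers who can do it): J1:3, J2:2, J3:3, J4:2

Maximum worker degree is 3, achieved by: W1
Minimum job degree is 2, achieved by: J2, J4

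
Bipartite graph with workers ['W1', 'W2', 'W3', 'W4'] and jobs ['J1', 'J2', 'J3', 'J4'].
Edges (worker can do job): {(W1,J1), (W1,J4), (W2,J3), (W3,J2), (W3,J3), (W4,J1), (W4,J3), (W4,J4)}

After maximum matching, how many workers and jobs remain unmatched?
Unmatched: 0 workers, 0 jobs

Maximum matching size: 4
Workers: 4 total, 4 matched, 0 unmatched
Jobs: 4 total, 4 matched, 0 unmatched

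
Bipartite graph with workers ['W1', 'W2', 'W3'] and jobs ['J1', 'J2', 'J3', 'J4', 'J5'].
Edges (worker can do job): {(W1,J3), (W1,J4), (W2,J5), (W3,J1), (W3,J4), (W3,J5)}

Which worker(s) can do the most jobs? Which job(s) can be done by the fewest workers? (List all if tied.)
Most versatile: W3 (3 jobs); Least covered: J2 (0 workers)

Worker degrees (jobs they can do): W1:2, W2:1, W3:3
Job degrees (workers who can do it): J1:1, J2:0, J3:1, J4:2, J5:2

Maximum worker degree is 3, achieved by: W3
Minimum job degree is 0, achieved by: J2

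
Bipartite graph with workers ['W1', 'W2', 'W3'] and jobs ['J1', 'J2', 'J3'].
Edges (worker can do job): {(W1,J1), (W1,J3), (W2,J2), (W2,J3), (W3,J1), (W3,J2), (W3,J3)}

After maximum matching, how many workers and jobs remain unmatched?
Unmatched: 0 workers, 0 jobs

Maximum matching size: 3
Workers: 3 total, 3 matched, 0 unmatched
Jobs: 3 total, 3 matched, 0 unmatched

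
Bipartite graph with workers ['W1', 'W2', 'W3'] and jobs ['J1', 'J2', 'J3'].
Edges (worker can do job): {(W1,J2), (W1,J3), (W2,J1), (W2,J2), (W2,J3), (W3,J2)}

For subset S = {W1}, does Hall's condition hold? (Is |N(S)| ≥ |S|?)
Yes: |N(S)| = 2, |S| = 1

Subset S = {W1}
Neighbors N(S) = {J2, J3}

|N(S)| = 2, |S| = 1
Hall's condition: |N(S)| ≥ |S| is satisfied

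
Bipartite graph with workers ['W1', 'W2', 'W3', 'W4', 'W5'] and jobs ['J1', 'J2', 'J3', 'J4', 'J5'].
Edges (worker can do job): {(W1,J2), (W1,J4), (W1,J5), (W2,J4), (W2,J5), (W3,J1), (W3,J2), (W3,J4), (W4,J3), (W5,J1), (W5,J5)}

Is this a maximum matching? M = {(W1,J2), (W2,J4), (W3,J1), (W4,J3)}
No, size 4 is not maximum

Proposed matching has size 4.
Maximum matching size for this graph: 5.

This is NOT maximum - can be improved to size 5.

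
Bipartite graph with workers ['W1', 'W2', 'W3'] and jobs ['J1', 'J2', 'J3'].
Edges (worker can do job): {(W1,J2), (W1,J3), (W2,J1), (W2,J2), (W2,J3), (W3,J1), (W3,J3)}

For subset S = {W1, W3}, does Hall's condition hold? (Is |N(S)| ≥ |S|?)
Yes: |N(S)| = 3, |S| = 2

Subset S = {W1, W3}
Neighbors N(S) = {J1, J2, J3}

|N(S)| = 3, |S| = 2
Hall's condition: |N(S)| ≥ |S| is satisfied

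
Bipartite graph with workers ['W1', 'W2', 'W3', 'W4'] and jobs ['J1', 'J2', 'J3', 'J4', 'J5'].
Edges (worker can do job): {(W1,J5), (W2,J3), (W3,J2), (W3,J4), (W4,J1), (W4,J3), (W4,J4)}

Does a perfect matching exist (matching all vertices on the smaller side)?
Yes, perfect matching exists (size 4)

Perfect matching: {(W1,J5), (W2,J3), (W3,J4), (W4,J1)}
All 4 vertices on the smaller side are matched.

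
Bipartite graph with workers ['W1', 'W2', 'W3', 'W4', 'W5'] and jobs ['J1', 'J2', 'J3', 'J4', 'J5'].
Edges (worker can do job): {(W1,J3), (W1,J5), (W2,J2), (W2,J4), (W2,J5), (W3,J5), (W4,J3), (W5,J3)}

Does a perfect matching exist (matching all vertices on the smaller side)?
No, maximum matching has size 3 < 5

Maximum matching has size 3, need 5 for perfect matching.
Unmatched workers: ['W4', 'W1']
Unmatched jobs: ['J2', 'J1']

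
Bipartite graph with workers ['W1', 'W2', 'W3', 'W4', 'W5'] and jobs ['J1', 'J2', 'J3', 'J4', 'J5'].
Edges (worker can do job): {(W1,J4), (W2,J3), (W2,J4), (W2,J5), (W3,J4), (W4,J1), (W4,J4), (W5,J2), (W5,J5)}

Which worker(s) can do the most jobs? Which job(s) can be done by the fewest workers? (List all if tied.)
Most versatile: W2 (3 jobs); Least covered: J1, J2, J3 (1 workers)

Worker degrees (jobs they can do): W1:1, W2:3, W3:1, W4:2, W5:2
Job degrees (workers who can do it): J1:1, J2:1, J3:1, J4:4, J5:2

Maximum worker degree is 3, achieved by: W2
Minimum job degree is 1, achieved by: J1, J2, J3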